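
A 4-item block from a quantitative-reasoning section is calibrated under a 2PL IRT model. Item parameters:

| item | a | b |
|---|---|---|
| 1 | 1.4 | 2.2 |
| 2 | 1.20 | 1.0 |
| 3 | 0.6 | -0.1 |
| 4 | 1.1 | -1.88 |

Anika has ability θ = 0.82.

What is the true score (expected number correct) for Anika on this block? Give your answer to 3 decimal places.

P(θ) = 1 / (1 + exp(−a(θ − b)))
P_1 = 1/(1+e^{1.9320}) = 0.1265
P_2 = 1/(1+e^{0.2160}) = 0.4462
P_3 = 1/(1+e^{-0.5520}) = 0.6346
P_4 = 1/(1+e^{-2.9700}) = 0.9512
E[score] = 0.1265 + 0.4462 + 0.6346 + 0.9512 = 2.1585

2.159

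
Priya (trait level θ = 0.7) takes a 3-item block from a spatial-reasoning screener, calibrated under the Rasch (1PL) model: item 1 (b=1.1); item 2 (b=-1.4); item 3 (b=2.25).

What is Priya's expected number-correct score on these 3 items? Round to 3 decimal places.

1.467

P(θ) = 1 / (1 + exp(−(θ − b)))
P_1 = 1/(1+e^{0.4000}) = 0.4013
P_2 = 1/(1+e^{-2.1000}) = 0.8909
P_3 = 1/(1+e^{1.5500}) = 0.1751
E[score] = 0.4013 + 0.8909 + 0.1751 = 1.4673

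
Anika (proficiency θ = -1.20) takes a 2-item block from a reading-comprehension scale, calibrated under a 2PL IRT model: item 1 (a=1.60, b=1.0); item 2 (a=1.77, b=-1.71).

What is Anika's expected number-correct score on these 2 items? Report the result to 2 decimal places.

0.74

P(θ) = 1 / (1 + exp(−a(θ − b)))
P_1 = 1/(1+e^{3.5200}) = 0.0287
P_2 = 1/(1+e^{-0.9027}) = 0.7115
E[score] = 0.0287 + 0.7115 = 0.7403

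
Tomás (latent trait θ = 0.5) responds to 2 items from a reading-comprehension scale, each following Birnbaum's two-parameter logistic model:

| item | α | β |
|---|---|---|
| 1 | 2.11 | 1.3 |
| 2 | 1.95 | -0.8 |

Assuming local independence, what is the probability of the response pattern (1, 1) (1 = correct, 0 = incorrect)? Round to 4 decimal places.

0.1446

P(θ) = 1 / (1 + exp(−α(θ − β)))
P_1 = 1/(1+e^{1.6880}) = 0.1560
P_2 = 1/(1+e^{-2.5350}) = 0.9266
L = P_1 × P_2 = 0.1560 × 0.9266 = 0.14458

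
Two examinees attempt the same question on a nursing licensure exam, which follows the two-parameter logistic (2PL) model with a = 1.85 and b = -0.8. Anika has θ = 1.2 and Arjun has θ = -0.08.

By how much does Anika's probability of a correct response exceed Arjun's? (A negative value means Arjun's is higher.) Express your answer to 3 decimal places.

P(θ) = 1 / (1 + exp(−a(θ − b)))
P(Anika) = 0.9759  [exponent 3.7000]
P(Arjun) = 0.7912  [exponent 1.3320]
Difference = 0.9759 − 0.7912 = 0.1847

0.185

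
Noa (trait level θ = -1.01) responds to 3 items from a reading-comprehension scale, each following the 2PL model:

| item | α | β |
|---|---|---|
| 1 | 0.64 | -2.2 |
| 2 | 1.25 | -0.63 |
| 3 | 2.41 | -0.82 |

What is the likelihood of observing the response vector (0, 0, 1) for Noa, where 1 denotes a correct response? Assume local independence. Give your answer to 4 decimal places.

0.0760

P(θ) = 1 / (1 + exp(−α(θ − β)))
P_1 = 1/(1+e^{-0.7616}) = 0.6817
P_2 = 1/(1+e^{0.4750}) = 0.3834
P_3 = 1/(1+e^{0.4579}) = 0.3875
L = (1−P_1) × (1−P_2) × P_3 = 0.3183 × 0.6166 × 0.3875 = 0.07604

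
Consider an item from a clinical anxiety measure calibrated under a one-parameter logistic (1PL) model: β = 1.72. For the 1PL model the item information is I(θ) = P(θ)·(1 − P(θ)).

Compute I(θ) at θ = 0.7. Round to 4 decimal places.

0.1948

P = 1/(1+e^{1.0200}) = 0.2650
P(1−P) = 0.2650 × 0.7350 = 0.1948
I = P(1−P) = 0.19479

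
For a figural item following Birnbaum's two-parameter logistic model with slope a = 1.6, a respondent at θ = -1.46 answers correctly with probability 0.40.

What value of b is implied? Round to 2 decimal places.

-1.21

P(θ) = 1 / (1 + exp(−a(θ − b)))
logit(0.40) = ln(0.40/0.60) = -0.4055
b = θ − logit/(a) = -1.46 − (-0.4055)/1.6000 = -1.2066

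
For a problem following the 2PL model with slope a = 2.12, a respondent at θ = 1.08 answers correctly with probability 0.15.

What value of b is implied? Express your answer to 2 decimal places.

P(θ) = 1 / (1 + exp(−a(θ − b)))
logit(0.15) = ln(0.15/0.85) = -1.7346
b = θ − logit/(a) = 1.08 − (-1.7346)/2.1200 = 1.8982

1.90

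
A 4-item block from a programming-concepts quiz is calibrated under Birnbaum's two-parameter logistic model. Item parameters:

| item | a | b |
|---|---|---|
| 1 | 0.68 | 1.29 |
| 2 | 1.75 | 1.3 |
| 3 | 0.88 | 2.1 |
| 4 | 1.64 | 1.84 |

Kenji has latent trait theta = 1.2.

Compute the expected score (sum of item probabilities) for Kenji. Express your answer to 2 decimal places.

P(theta) = 1 / (1 + exp(−a(theta − b)))
P_1 = 1/(1+e^{0.0612}) = 0.4847
P_2 = 1/(1+e^{0.1750}) = 0.4564
P_3 = 1/(1+e^{0.7920}) = 0.3117
P_4 = 1/(1+e^{1.0496}) = 0.2593
E[score] = 0.4847 + 0.4564 + 0.3117 + 0.2593 = 1.5121

1.51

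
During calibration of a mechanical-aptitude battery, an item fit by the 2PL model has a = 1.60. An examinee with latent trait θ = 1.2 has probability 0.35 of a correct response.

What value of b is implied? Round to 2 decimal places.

1.59

P(θ) = 1 / (1 + exp(−a(θ − b)))
logit(0.35) = ln(0.35/0.65) = -0.6190
b = θ − logit/(a) = 1.2 − (-0.6190)/1.6000 = 1.5869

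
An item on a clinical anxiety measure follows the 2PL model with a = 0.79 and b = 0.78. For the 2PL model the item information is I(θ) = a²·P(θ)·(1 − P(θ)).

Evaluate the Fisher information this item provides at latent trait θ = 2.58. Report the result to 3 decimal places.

0.098

P = 1/(1+e^{-1.4220}) = 0.8057
P(1−P) = 0.8057 × 0.1943 = 0.1566
I = a² × P(1−P) = 0.79² × 0.1566 = 0.09772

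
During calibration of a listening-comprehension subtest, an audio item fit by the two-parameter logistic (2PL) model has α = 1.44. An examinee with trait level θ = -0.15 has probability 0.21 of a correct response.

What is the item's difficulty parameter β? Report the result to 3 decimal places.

0.770

P(θ) = 1 / (1 + exp(−α(θ − β)))
logit(0.21) = ln(0.21/0.79) = -1.3249
β = θ − logit/(α) = -0.15 − (-1.3249)/1.4400 = 0.7701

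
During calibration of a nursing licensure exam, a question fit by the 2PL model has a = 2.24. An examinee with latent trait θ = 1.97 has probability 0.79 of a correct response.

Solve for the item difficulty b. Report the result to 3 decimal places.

1.379

P(θ) = 1 / (1 + exp(−a(θ − b)))
logit(0.79) = ln(0.79/0.21) = 1.3249
b = θ − logit/(a) = 1.97 − 1.3249/2.2400 = 1.3785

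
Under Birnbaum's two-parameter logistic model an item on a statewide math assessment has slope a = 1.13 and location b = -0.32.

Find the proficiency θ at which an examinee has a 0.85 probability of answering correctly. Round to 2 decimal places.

1.22

P(θ) = 1 / (1 + exp(−a(θ − b)))
logit = ln(0.8500/0.1500) = 1.7346
θ = b + logit/(a) = -0.32 + 1.7346/1.1300 = 1.2150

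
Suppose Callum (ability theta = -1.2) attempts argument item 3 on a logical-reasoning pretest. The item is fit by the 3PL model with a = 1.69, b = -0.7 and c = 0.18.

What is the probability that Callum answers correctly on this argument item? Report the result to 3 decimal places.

0.426

P(theta) = c + (1 − c) · 1 / (1 + exp(−a(theta − b)))
Exponent: 1.69 × (-1.2 − (-0.7)) = -0.8450
1/(1 + e^{0.8450}) = 0.3005
P = 0.18 + 0.82 × 0.3005 = 0.4264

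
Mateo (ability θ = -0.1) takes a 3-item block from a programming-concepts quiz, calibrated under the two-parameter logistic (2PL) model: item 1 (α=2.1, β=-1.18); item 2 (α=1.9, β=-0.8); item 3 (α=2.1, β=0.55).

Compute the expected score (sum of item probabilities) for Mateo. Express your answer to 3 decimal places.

P(θ) = 1 / (1 + exp(−α(θ − β)))
P_1 = 1/(1+e^{-2.2680}) = 0.9062
P_2 = 1/(1+e^{-1.3300}) = 0.7908
P_3 = 1/(1+e^{1.3650}) = 0.2034
E[score] = 0.9062 + 0.7908 + 0.2034 = 1.9005

1.900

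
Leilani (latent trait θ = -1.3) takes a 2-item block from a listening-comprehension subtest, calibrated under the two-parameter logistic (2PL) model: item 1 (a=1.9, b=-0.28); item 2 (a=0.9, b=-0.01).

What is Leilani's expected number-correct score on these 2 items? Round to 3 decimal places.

0.364

P(θ) = 1 / (1 + exp(−a(θ − b)))
P_1 = 1/(1+e^{1.9380}) = 0.1259
P_2 = 1/(1+e^{1.1610}) = 0.2385
E[score] = 0.1259 + 0.2385 = 0.3644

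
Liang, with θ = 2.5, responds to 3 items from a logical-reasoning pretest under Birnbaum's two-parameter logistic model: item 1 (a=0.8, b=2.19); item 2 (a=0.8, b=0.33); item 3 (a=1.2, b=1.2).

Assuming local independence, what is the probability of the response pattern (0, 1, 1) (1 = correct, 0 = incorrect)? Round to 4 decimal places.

0.3079

P(θ) = 1 / (1 + exp(−a(θ − b)))
P_1 = 1/(1+e^{-0.2480}) = 0.5617
P_2 = 1/(1+e^{-1.7360}) = 0.8502
P_3 = 1/(1+e^{-1.5600}) = 0.8264
L = (1−P_1) × P_2 × P_3 = 0.4383 × 0.8502 × 0.8264 = 0.30794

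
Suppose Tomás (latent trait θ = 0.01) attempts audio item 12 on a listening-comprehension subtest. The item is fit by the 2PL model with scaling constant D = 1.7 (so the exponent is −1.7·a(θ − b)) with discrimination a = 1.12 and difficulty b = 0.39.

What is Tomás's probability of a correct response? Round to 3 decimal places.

P(θ) = 1 / (1 + exp(−D·a(θ − b)))
Exponent: 1.7 × 1.12 × (0.01 − 0.39) = -0.7235
1/(1 + e^{0.7235}) = 0.3266
P = 0.3266

0.327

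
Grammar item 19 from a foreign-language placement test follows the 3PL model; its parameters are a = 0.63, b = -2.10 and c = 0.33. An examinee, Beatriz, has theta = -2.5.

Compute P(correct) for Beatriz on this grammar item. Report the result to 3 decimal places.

0.623

P(theta) = c + (1 − c) · 1 / (1 + exp(−a(theta − b)))
Exponent: 0.63 × (-2.5 − (-2.10)) = -0.2520
1/(1 + e^{0.2520}) = 0.4373
P = 0.33 + 0.67 × 0.4373 = 0.6230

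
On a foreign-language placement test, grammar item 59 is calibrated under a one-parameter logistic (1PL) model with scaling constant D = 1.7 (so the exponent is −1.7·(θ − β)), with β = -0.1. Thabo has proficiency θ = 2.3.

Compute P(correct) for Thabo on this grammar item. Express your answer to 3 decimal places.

0.983

P(θ) = 1 / (1 + exp(−D·(θ − β)))
Exponent: 1.7 × (2.3 − (-0.1)) = 4.0800
1/(1 + e^{-4.0800}) = 0.9834
P = 0.9834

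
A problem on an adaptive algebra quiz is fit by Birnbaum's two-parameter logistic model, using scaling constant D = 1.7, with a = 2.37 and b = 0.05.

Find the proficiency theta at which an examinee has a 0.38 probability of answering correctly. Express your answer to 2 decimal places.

P(theta) = 1 / (1 + exp(−D·a(theta − b)))
logit = ln(0.3800/0.6200) = -0.4895
theta = b + logit/(1.7·a) = 0.05 + (-0.4895)/4.0290 = -0.0715

-0.07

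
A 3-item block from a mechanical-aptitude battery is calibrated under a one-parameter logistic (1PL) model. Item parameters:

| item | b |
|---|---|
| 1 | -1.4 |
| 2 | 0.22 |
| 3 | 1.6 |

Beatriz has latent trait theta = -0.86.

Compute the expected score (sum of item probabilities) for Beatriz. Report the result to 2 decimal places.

P(theta) = 1 / (1 + exp(−(theta − b)))
P_1 = 1/(1+e^{-0.5400}) = 0.6318
P_2 = 1/(1+e^{1.0800}) = 0.2535
P_3 = 1/(1+e^{2.4600}) = 0.0787
E[score] = 0.6318 + 0.2535 + 0.0787 = 0.9640

0.96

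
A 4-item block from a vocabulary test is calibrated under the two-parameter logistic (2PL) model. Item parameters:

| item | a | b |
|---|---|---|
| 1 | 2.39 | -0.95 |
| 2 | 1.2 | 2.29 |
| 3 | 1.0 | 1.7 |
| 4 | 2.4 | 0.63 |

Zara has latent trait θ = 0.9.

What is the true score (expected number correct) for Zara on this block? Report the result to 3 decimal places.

P(θ) = 1 / (1 + exp(−a(θ − b)))
P_1 = 1/(1+e^{-4.4215}) = 0.9881
P_2 = 1/(1+e^{1.6680}) = 0.1587
P_3 = 1/(1+e^{0.8000}) = 0.3100
P_4 = 1/(1+e^{-0.6480}) = 0.6566
E[score] = 0.9881 + 0.1587 + 0.3100 + 0.6566 = 2.1134

2.113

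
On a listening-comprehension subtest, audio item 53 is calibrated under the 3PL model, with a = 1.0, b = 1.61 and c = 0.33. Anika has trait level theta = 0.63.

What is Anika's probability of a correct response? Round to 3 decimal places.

0.513

P(theta) = c + (1 − c) · 1 / (1 + exp(−a(theta − b)))
Exponent: 1.0 × (0.63 − 1.61) = -0.9800
1/(1 + e^{0.9800}) = 0.2729
P = 0.33 + 0.67 × 0.2729 = 0.5128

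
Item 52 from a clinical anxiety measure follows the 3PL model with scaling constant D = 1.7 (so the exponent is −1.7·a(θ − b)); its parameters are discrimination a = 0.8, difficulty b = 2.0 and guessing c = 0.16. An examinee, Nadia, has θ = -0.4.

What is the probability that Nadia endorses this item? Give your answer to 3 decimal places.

P(θ) = c + (1 − c) · 1 / (1 + exp(−D·a(θ − b)))
Exponent: 1.7 × 0.8 × (-0.4 − 2.0) = -3.2640
1/(1 + e^{3.2640}) = 0.0368
P = 0.16 + 0.84 × 0.0368 = 0.1909

0.191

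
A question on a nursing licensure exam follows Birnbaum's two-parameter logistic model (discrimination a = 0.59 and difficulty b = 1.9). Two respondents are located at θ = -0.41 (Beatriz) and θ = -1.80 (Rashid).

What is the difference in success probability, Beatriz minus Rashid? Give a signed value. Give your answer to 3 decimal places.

P(θ) = 1 / (1 + exp(−a(θ − b)))
P(Beatriz) = 0.2038  [exponent -1.3629]
P(Rashid) = 0.1013  [exponent -2.1830]
Difference = 0.2038 − 0.1013 = 0.1025

0.102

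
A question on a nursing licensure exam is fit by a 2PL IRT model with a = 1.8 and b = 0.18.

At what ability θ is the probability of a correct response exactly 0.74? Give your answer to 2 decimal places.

0.76

P(θ) = 1 / (1 + exp(−a(θ − b)))
logit = ln(0.7400/0.2600) = 1.0460
θ = b + logit/(a) = 0.18 + 1.0460/1.8000 = 0.7611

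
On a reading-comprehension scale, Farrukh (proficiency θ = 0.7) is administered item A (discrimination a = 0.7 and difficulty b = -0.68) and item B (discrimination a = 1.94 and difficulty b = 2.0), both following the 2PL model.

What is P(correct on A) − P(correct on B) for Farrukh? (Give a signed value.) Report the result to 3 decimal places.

0.650

P(θ) = 1 / (1 + exp(−a(θ − b)))
P_A = 0.7243
P_B = 0.0743
P_A − P_B = 0.6500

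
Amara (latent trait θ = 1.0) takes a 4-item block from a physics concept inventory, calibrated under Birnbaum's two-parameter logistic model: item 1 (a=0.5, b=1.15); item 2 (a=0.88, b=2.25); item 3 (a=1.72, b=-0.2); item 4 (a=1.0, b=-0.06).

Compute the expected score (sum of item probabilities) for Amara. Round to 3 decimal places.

P(θ) = 1 / (1 + exp(−a(θ − b)))
P_1 = 1/(1+e^{0.0750}) = 0.4813
P_2 = 1/(1+e^{1.1000}) = 0.2497
P_3 = 1/(1+e^{-2.0640}) = 0.8874
P_4 = 1/(1+e^{-1.0600}) = 0.7427
E[score] = 0.4813 + 0.2497 + 0.8874 + 0.7427 = 2.3610

2.361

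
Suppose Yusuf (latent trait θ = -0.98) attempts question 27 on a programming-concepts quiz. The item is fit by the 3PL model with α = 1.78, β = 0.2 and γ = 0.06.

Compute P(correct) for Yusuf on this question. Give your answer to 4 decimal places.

0.1625

P(θ) = γ + (1 − γ) · 1 / (1 + exp(−α(θ − β)))
Exponent: 1.78 × (-0.98 − 0.2) = -2.1004
1/(1 + e^{2.1004}) = 0.1091
P = 0.06 + 0.94 × 0.1091 = 0.1625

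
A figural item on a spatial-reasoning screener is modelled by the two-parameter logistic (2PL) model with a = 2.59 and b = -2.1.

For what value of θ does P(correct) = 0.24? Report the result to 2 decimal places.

-2.55

P(θ) = 1 / (1 + exp(−a(θ − b)))
logit = ln(0.2400/0.7600) = -1.1527
θ = b + logit/(a) = -2.1 + (-1.1527)/2.5900 = -2.5451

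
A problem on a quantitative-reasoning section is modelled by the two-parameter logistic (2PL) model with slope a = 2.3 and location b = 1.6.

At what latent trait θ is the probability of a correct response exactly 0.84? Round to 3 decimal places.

P(θ) = 1 / (1 + exp(−a(θ − b)))
logit = ln(0.8400/0.1600) = 1.6582
θ = b + logit/(a) = 1.6 + 1.6582/2.3000 = 2.3210

2.321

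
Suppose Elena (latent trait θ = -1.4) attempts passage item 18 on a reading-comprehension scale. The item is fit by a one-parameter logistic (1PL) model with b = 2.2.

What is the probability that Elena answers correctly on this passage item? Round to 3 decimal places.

P(θ) = 1 / (1 + exp(−(θ − b)))
Exponent: (-1.4 − 2.2) = -3.6000
1/(1 + e^{3.6000}) = 0.0266
P = 0.0266

0.027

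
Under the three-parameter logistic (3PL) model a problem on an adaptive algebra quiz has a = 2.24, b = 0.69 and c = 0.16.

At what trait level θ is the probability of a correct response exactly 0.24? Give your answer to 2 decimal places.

P(θ) = c + (1 − c) · 1 / (1 + exp(−a(θ − b)))
Remove guessing floor: (0.24 − 0.16)/(1 − 0.16) = 0.0952
logit = ln(0.0952/0.9048) = -2.2513
θ = b + logit/(a) = 0.69 + (-2.2513)/2.2400 = -0.3150

-0.32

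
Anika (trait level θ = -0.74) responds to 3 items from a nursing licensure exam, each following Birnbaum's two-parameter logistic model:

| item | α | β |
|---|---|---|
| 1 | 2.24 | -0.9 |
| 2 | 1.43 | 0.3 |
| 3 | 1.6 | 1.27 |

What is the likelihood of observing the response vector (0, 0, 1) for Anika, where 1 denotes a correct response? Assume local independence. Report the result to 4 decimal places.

P(θ) = 1 / (1 + exp(−α(θ − β)))
P_1 = 1/(1+e^{-0.3584}) = 0.5887
P_2 = 1/(1+e^{1.4872}) = 0.1843
P_3 = 1/(1+e^{3.2160}) = 0.0386
L = (1−P_1) × (1−P_2) × P_3 = 0.4113 × 0.8157 × 0.0386 = 0.01294

0.0129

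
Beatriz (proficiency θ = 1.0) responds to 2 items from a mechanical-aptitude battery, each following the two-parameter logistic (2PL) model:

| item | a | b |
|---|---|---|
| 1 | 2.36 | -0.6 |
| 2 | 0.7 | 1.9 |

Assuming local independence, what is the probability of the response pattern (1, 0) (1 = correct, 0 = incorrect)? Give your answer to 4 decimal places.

0.6379

P(θ) = 1 / (1 + exp(−a(θ − b)))
P_1 = 1/(1+e^{-3.7760}) = 0.9776
P_2 = 1/(1+e^{0.6300}) = 0.3475
L = P_1 × (1−P_2) = 0.9776 × 0.6525 = 0.63787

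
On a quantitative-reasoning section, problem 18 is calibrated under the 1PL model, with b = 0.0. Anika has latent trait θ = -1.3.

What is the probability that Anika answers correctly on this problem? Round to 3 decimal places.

P(θ) = 1 / (1 + exp(−(θ − b)))
Exponent: (-1.3 − 0.0) = -1.3000
1/(1 + e^{1.3000}) = 0.2142
P = 0.2142

0.214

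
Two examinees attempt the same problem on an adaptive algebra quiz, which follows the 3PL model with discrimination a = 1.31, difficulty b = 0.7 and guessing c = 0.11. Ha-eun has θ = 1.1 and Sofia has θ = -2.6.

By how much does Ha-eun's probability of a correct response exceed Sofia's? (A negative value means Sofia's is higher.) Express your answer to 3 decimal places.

0.547

P(θ) = c + (1 − c) · 1 / (1 + exp(−a(θ − b)))
P(Ha-eun) = 0.6690  [exponent 0.5240]
P(Sofia) = 0.1216  [exponent -4.3230]
Difference = 0.6690 − 0.1216 = 0.5473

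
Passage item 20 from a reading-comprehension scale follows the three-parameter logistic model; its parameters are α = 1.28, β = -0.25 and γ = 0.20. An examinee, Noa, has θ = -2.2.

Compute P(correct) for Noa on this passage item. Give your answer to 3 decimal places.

P(θ) = γ + (1 − γ) · 1 / (1 + exp(−α(θ − β)))
Exponent: 1.28 × (-2.2 − (-0.25)) = -2.4960
1/(1 + e^{2.4960}) = 0.0761
P = 0.20 + 0.80 × 0.0761 = 0.2609

0.261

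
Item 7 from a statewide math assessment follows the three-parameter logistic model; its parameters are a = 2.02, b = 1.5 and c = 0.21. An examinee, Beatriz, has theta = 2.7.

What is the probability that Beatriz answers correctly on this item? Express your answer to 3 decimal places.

P(theta) = c + (1 − c) · 1 / (1 + exp(−a(theta − b)))
Exponent: 2.02 × (2.7 − 1.5) = 2.4240
1/(1 + e^{-2.4240}) = 0.9186
P = 0.21 + 0.79 × 0.9186 = 0.9357

0.936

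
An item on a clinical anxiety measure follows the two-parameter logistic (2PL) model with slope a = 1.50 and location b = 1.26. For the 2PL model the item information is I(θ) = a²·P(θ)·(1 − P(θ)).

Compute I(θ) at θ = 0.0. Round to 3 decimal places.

0.257

P = 1/(1+e^{1.8900}) = 0.1312
P(1−P) = 0.1312 × 0.8688 = 0.1140
I = a² × P(1−P) = 1.50² × 0.1140 = 0.25654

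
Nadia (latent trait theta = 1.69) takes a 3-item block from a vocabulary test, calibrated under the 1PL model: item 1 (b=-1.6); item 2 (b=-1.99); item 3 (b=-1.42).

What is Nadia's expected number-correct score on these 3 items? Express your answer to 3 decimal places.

P(theta) = 1 / (1 + exp(−(theta − b)))
P_1 = 1/(1+e^{-3.2900}) = 0.9641
P_2 = 1/(1+e^{-3.6800}) = 0.9754
P_3 = 1/(1+e^{-3.1100}) = 0.9573
E[score] = 0.9641 + 0.9754 + 0.9573 = 2.8968

2.897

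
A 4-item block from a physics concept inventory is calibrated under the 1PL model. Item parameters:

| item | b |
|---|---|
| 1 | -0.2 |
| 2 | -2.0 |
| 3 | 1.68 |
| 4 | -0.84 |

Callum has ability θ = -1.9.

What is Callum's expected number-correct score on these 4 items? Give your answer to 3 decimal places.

0.964

P(θ) = 1 / (1 + exp(−(θ − b)))
P_1 = 1/(1+e^{1.7000}) = 0.1545
P_2 = 1/(1+e^{-0.1000}) = 0.5250
P_3 = 1/(1+e^{3.5800}) = 0.0271
P_4 = 1/(1+e^{1.0600}) = 0.2573
E[score] = 0.1545 + 0.5250 + 0.0271 + 0.2573 = 0.9639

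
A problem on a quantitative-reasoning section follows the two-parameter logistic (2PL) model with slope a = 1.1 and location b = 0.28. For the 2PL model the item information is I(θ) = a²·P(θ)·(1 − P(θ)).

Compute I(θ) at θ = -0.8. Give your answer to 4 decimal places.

0.2166

P = 1/(1+e^{1.1880}) = 0.2336
P(1−P) = 0.2336 × 0.7664 = 0.1790
I = a² × P(1−P) = 1.1² × 0.1790 = 0.21664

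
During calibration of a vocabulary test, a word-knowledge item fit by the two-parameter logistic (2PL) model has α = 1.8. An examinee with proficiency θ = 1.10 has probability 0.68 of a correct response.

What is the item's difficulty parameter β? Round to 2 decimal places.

0.68

P(θ) = 1 / (1 + exp(−α(θ − β)))
logit(0.68) = ln(0.68/0.32) = 0.7538
β = θ − logit/(α) = 1.10 − 0.7538/1.8000 = 0.6812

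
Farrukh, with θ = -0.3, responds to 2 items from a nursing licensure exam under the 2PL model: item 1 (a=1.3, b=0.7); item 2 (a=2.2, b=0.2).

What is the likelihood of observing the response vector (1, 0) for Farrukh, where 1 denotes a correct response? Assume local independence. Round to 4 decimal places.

P(θ) = 1 / (1 + exp(−a(θ − b)))
P_1 = 1/(1+e^{1.3000}) = 0.2142
P_2 = 1/(1+e^{1.1000}) = 0.2497
L = P_1 × (1−P_2) = 0.2142 × 0.7503 = 0.16068

0.1607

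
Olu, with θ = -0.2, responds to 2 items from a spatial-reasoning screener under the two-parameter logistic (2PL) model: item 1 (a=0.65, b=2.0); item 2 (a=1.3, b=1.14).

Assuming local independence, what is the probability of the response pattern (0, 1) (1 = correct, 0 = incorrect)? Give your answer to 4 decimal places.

P(θ) = 1 / (1 + exp(−a(θ − b)))
P_1 = 1/(1+e^{1.4300}) = 0.1931
P_2 = 1/(1+e^{1.7420}) = 0.1491
L = (1−P_1) × P_2 = 0.8069 × 0.1491 = 0.12028

0.1203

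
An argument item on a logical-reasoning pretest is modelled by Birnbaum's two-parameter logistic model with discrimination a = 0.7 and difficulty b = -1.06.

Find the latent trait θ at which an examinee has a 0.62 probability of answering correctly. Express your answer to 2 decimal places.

P(θ) = 1 / (1 + exp(−a(θ − b)))
logit = ln(0.6200/0.3800) = 0.4895
θ = b + logit/(a) = -1.06 + 0.4895/0.7000 = -0.3606

-0.36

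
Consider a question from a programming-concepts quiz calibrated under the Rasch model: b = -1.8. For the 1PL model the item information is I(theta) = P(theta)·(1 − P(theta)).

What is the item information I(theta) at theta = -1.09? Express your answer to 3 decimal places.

P = 1/(1+e^{-0.7100}) = 0.6704
P(1−P) = 0.6704 × 0.3296 = 0.2210
I = P(1−P) = 0.22096

0.221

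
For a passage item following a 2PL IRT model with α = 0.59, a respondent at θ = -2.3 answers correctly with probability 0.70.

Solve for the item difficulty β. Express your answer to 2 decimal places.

P(θ) = 1 / (1 + exp(−α(θ − β)))
logit(0.70) = ln(0.70/0.30) = 0.8473
β = θ − logit/(α) = -2.3 − 0.8473/0.5900 = -3.7361

-3.74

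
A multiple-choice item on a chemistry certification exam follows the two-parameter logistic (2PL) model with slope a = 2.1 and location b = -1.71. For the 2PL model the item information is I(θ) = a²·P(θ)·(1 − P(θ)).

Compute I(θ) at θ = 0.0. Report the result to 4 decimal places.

P = 1/(1+e^{-3.5910}) = 0.9732
P(1−P) = 0.9732 × 0.0268 = 0.0261
I = a² × P(1−P) = 2.1² × 0.0261 = 0.11515

0.1151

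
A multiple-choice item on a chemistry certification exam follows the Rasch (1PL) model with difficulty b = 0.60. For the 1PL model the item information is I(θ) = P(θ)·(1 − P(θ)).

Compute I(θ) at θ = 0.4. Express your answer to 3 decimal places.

0.248

P = 1/(1+e^{0.2000}) = 0.4502
P(1−P) = 0.4502 × 0.5498 = 0.2475
I = P(1−P) = 0.24752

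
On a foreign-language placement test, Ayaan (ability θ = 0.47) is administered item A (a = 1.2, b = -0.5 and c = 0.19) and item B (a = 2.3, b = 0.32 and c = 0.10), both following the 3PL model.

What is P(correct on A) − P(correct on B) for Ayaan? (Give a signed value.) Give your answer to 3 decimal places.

0.180

P(θ) = c + (1 − c) · 1 / (1 + exp(−a(θ − b)))
P_A = 0.8073
P_B = 0.6269
P_A − P_B = 0.1804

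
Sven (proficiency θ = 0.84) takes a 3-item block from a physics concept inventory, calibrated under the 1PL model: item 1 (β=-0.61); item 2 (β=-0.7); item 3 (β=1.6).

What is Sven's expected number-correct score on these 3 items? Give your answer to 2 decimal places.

1.95

P(θ) = 1 / (1 + exp(−(θ − β)))
P_1 = 1/(1+e^{-1.4500}) = 0.8100
P_2 = 1/(1+e^{-1.5400}) = 0.8235
P_3 = 1/(1+e^{0.7600}) = 0.3186
E[score] = 0.8100 + 0.8235 + 0.3186 = 1.9521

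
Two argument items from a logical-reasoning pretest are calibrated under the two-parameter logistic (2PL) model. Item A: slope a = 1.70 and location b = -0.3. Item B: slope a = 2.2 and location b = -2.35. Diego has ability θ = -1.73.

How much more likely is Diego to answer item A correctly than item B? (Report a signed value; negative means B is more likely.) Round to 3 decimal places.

P(θ) = 1 / (1 + exp(−a(θ − b)))
P_A = 0.0808
P_B = 0.7964
P_A − P_B = -0.7156

-0.716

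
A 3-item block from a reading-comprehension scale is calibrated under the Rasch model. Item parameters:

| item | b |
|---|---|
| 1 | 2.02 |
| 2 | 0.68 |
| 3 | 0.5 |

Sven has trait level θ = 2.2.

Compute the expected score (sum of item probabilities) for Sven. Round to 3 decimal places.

2.211

P(θ) = 1 / (1 + exp(−(θ − b)))
P_1 = 1/(1+e^{-0.1800}) = 0.5449
P_2 = 1/(1+e^{-1.5200}) = 0.8205
P_3 = 1/(1+e^{-1.7000}) = 0.8455
E[score] = 0.5449 + 0.8205 + 0.8455 = 2.2110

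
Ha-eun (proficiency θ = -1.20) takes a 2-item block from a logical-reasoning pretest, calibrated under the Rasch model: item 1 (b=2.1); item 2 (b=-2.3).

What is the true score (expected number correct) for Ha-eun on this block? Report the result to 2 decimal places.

0.79

P(θ) = 1 / (1 + exp(−(θ − b)))
P_1 = 1/(1+e^{3.3000}) = 0.0356
P_2 = 1/(1+e^{-1.1000}) = 0.7503
E[score] = 0.0356 + 0.7503 = 0.7858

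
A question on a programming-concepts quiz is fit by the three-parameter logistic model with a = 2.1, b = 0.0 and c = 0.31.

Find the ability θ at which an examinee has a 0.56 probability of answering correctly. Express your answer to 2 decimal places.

-0.27

P(θ) = c + (1 − c) · 1 / (1 + exp(−a(θ − b)))
Remove guessing floor: (0.56 − 0.31)/(1 − 0.31) = 0.3623
logit = ln(0.3623/0.6377) = -0.5653
θ = b + logit/(a) = 0.0 + (-0.5653)/2.1000 = -0.2692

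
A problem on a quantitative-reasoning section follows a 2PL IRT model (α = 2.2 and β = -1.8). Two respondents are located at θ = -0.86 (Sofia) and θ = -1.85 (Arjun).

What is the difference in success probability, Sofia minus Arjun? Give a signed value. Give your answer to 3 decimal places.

P(θ) = 1 / (1 + exp(−α(θ − β)))
P(Sofia) = 0.8878  [exponent 2.0680]
P(Arjun) = 0.4725  [exponent -0.1100]
Difference = 0.8878 − 0.4725 = 0.4152

0.415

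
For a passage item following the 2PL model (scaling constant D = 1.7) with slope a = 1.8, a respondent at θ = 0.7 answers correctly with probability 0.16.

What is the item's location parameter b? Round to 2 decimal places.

1.24

P(θ) = 1 / (1 + exp(−D·a(θ − b)))
logit(0.16) = ln(0.16/0.84) = -1.6582
b = θ − logit/(1.7·a) = 0.7 − (-1.6582)/3.0600 = 1.2419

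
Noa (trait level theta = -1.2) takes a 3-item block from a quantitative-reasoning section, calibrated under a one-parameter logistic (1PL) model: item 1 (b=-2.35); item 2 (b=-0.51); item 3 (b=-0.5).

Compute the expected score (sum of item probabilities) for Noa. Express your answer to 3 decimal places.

1.425

P(theta) = 1 / (1 + exp(−(theta − b)))
P_1 = 1/(1+e^{-1.1500}) = 0.7595
P_2 = 1/(1+e^{0.6900}) = 0.3340
P_3 = 1/(1+e^{0.7000}) = 0.3318
E[score] = 0.7595 + 0.3340 + 0.3318 = 1.4254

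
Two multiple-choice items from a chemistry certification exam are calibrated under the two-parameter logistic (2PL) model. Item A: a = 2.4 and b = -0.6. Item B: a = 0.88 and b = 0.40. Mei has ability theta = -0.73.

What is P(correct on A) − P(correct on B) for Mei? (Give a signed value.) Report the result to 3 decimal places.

P(theta) = 1 / (1 + exp(−a(theta − b)))
P_A = 0.4226
P_B = 0.2700
P_A − P_B = 0.1526

0.153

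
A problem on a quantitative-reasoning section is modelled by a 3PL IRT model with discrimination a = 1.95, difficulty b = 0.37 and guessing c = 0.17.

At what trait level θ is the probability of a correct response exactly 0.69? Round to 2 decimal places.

P(θ) = c + (1 − c) · 1 / (1 + exp(−a(θ − b)))
Remove guessing floor: (0.69 − 0.17)/(1 − 0.17) = 0.6265
logit = ln(0.6265/0.3735) = 0.5173
θ = b + logit/(a) = 0.37 + 0.5173/1.9500 = 0.6353

0.64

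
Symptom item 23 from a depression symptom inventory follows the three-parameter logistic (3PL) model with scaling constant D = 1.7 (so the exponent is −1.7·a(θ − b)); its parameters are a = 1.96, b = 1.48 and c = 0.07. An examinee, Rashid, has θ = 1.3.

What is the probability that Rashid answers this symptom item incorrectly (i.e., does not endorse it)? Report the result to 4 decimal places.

P(θ) = c + (1 − c) · 1 / (1 + exp(−D·a(θ − b)))
Exponent: 1.7 × 1.96 × (1.3 − 1.48) = -0.5998
1/(1 + e^{0.5998}) = 0.3544
P = 0.07 + 0.93 × 0.3544 = 0.3996
P(incorrect) = 1 − 0.3996 = 0.6004

0.6004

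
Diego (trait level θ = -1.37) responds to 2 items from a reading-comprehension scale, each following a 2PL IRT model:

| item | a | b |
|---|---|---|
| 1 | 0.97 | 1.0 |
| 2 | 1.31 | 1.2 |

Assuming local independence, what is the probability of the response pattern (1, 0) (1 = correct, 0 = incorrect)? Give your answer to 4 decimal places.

0.0882

P(θ) = 1 / (1 + exp(−a(θ − b)))
P_1 = 1/(1+e^{2.2989}) = 0.0912
P_2 = 1/(1+e^{3.3667}) = 0.0334
L = P_1 × (1−P_2) = 0.0912 × 0.9666 = 0.08817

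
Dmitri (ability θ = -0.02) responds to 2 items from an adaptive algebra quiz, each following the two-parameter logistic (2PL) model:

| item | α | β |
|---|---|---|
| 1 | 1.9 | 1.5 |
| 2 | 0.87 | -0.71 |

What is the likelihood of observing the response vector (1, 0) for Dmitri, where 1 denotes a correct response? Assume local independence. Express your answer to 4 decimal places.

0.0187

P(θ) = 1 / (1 + exp(−α(θ − β)))
P_1 = 1/(1+e^{2.8880}) = 0.0527
P_2 = 1/(1+e^{-0.6003}) = 0.6457
L = P_1 × (1−P_2) = 0.0527 × 0.3543 = 0.01869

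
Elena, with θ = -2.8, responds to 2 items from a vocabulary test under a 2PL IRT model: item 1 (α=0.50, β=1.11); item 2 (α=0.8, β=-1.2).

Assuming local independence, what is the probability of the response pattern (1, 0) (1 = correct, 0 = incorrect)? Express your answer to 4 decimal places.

P(θ) = 1 / (1 + exp(−α(θ − β)))
P_1 = 1/(1+e^{1.9550}) = 0.1240
P_2 = 1/(1+e^{1.2800}) = 0.2176
L = P_1 × (1−P_2) = 0.1240 × 0.7824 = 0.09703

0.0970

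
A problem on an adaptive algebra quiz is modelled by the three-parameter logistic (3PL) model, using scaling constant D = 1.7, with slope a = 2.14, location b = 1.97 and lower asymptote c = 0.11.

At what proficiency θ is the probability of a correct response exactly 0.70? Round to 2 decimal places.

P(θ) = c + (1 − c) · 1 / (1 + exp(−D·a(θ − b)))
Remove guessing floor: (0.70 − 0.11)/(1 − 0.11) = 0.6629
logit = ln(0.6629/0.3371) = 0.6763
θ = b + logit/(1.7·a) = 1.97 + 0.6763/3.6380 = 2.1559

2.16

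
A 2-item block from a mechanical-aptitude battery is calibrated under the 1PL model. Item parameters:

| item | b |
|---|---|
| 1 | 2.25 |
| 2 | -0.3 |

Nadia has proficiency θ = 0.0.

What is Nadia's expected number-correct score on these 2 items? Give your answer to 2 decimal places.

0.67

P(θ) = 1 / (1 + exp(−(θ − b)))
P_1 = 1/(1+e^{2.2500}) = 0.0953
P_2 = 1/(1+e^{-0.3000}) = 0.5744
E[score] = 0.0953 + 0.5744 = 0.6698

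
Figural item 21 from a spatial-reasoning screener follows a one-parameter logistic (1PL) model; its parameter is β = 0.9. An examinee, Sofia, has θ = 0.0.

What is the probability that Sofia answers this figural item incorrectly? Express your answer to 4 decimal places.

P(θ) = 1 / (1 + exp(−(θ − β)))
Exponent: (0.0 − 0.9) = -0.9000
1/(1 + e^{0.9000}) = 0.2891
P = 0.2891
P(incorrect) = 1 − 0.2891 = 0.7109

0.7109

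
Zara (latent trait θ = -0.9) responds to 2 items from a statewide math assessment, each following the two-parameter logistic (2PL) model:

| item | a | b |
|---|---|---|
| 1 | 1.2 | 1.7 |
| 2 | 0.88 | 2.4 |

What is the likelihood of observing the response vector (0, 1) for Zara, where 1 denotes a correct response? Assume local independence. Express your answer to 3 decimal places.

0.050

P(θ) = 1 / (1 + exp(−a(θ − b)))
P_1 = 1/(1+e^{3.1200}) = 0.0423
P_2 = 1/(1+e^{2.9040}) = 0.0520
L = (1−P_1) × P_2 = 0.9577 × 0.0520 = 0.04976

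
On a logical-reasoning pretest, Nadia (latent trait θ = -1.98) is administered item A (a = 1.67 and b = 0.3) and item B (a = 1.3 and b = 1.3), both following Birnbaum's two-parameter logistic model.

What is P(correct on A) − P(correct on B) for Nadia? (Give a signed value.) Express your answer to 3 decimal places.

0.008

P(θ) = 1 / (1 + exp(−a(θ − b)))
P_A = 0.0217
P_B = 0.0139
P_A − P_B = 0.0078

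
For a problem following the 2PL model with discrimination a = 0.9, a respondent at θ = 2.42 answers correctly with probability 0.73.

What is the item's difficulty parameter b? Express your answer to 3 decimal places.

1.315

P(θ) = 1 / (1 + exp(−a(θ − b)))
logit(0.73) = ln(0.73/0.27) = 0.9946
b = θ − logit/(a) = 2.42 − 0.9946/0.9000 = 1.3149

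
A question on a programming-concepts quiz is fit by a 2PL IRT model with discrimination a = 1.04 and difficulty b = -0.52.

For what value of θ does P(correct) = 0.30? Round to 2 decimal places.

-1.33

P(θ) = 1 / (1 + exp(−a(θ − b)))
logit = ln(0.3000/0.7000) = -0.8473
θ = b + logit/(a) = -0.52 + (-0.8473)/1.0400 = -1.3347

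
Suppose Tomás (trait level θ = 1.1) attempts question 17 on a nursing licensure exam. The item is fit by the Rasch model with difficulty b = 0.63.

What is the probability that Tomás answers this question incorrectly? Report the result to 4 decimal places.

P(θ) = 1 / (1 + exp(−(θ − b)))
Exponent: (1.1 − 0.63) = 0.4700
1/(1 + e^{-0.4700}) = 0.6154
P = 0.6154
P(incorrect) = 1 − 0.6154 = 0.3846

0.3846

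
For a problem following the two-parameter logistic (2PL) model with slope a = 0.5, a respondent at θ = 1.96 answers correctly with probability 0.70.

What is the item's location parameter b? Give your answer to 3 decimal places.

P(θ) = 1 / (1 + exp(−a(θ − b)))
logit(0.70) = ln(0.70/0.30) = 0.8473
b = θ − logit/(a) = 1.96 − 0.8473/0.5000 = 0.2654

0.265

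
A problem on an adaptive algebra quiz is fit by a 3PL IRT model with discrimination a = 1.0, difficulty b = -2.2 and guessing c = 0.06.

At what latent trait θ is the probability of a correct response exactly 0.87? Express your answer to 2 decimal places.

P(θ) = c + (1 − c) · 1 / (1 + exp(−a(θ − b)))
Remove guessing floor: (0.87 − 0.06)/(1 − 0.06) = 0.8617
logit = ln(0.8617/0.1383) = 1.8295
θ = b + logit/(a) = -2.2 + 1.8295/1.0000 = -0.3705

-0.37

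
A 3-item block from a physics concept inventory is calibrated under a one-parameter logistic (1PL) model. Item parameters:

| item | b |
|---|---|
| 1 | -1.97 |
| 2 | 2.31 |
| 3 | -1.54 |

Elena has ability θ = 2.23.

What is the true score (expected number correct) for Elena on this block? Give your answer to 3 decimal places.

P(θ) = 1 / (1 + exp(−(θ − b)))
P_1 = 1/(1+e^{-4.2000}) = 0.9852
P_2 = 1/(1+e^{0.0800}) = 0.4800
P_3 = 1/(1+e^{-3.7700}) = 0.9775
E[score] = 0.9852 + 0.4800 + 0.9775 = 2.4427

2.443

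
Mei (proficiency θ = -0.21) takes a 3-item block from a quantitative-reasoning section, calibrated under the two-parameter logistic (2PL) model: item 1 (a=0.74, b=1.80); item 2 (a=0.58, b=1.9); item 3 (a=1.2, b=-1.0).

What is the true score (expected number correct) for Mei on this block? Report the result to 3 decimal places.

P(θ) = 1 / (1 + exp(−a(θ − b)))
P_1 = 1/(1+e^{1.4874}) = 0.1843
P_2 = 1/(1+e^{1.2238}) = 0.2273
P_3 = 1/(1+e^{-0.9480}) = 0.7207
E[score] = 0.1843 + 0.2273 + 0.7207 = 1.1323

1.132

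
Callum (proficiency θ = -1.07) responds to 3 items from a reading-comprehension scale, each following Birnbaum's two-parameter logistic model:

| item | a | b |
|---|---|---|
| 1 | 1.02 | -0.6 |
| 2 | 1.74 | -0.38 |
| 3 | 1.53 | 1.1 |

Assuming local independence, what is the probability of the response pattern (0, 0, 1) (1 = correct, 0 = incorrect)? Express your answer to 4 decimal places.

P(θ) = 1 / (1 + exp(−a(θ − b)))
P_1 = 1/(1+e^{0.4794}) = 0.3824
P_2 = 1/(1+e^{1.2006}) = 0.2314
P_3 = 1/(1+e^{3.3201}) = 0.0349
L = (1−P_1) × (1−P_2) × P_3 = 0.6176 × 0.7686 × 0.0349 = 0.01656

0.0166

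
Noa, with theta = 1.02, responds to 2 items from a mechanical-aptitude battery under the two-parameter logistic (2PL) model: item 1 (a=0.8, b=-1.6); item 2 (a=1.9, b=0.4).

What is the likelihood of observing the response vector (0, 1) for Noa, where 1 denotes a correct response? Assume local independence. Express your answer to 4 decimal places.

0.0837

P(theta) = 1 / (1 + exp(−a(theta − b)))
P_1 = 1/(1+e^{-2.0960}) = 0.8905
P_2 = 1/(1+e^{-1.1780}) = 0.7646
L = (1−P_1) × P_2 = 0.1095 × 0.7646 = 0.08371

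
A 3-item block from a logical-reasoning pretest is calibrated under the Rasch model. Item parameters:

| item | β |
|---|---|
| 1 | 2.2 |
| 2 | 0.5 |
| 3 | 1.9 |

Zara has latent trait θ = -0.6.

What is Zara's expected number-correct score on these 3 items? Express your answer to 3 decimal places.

0.383

P(θ) = 1 / (1 + exp(−(θ − β)))
P_1 = 1/(1+e^{2.8000}) = 0.0573
P_2 = 1/(1+e^{1.1000}) = 0.2497
P_3 = 1/(1+e^{2.5000}) = 0.0759
E[score] = 0.0573 + 0.2497 + 0.0759 = 0.3829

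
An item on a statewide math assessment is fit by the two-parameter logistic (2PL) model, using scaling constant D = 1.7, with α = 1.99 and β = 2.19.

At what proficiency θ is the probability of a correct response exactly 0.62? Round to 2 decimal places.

P(θ) = 1 / (1 + exp(−D·α(θ − β)))
logit = ln(0.6200/0.3800) = 0.4895
θ = β + logit/(1.7·α) = 2.19 + 0.4895/3.3830 = 2.3347

2.33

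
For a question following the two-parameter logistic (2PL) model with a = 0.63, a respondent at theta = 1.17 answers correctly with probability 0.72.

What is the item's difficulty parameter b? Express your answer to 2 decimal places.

P(theta) = 1 / (1 + exp(−a(theta − b)))
logit(0.72) = ln(0.72/0.28) = 0.9445
b = theta − logit/(a) = 1.17 − 0.9445/0.6300 = -0.3291

-0.33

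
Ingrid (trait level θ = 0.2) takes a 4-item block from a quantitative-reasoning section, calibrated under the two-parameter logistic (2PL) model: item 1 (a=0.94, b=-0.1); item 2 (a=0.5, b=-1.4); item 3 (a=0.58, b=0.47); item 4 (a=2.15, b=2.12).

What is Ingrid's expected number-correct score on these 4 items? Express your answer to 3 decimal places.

P(θ) = 1 / (1 + exp(−a(θ − b)))
P_1 = 1/(1+e^{-0.2820}) = 0.5700
P_2 = 1/(1+e^{-0.8000}) = 0.6900
P_3 = 1/(1+e^{0.1566}) = 0.4609
P_4 = 1/(1+e^{4.1280}) = 0.0159
E[score] = 0.5700 + 0.6900 + 0.4609 + 0.0159 = 1.7368

1.737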